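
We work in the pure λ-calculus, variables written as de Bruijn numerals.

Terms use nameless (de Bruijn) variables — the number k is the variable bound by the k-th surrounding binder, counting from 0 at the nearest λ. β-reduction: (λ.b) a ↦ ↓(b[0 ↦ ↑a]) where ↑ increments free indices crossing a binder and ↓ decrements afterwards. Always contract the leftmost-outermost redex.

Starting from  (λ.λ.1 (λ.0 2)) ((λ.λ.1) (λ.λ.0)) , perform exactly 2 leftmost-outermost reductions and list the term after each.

Answer: after 2 steps: λ.(λ.λ.λ.0) (λ.0 ((λ.λ.1) (λ.λ.0)))

Derivation:
  start: (λ.λ.1 (λ.0 2)) ((λ.λ.1) (λ.λ.0))
  →1  λ.(λ.λ.1) (λ.λ.0) (λ.0 ((λ.λ.1) (λ.λ.0)))
  →2  λ.(λ.λ.λ.0) (λ.0 ((λ.λ.1) (λ.λ.0)))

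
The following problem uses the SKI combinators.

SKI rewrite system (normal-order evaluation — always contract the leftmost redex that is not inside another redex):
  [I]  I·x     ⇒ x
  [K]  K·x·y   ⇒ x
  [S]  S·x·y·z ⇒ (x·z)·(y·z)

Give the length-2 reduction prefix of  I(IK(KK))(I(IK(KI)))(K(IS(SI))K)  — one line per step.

  start: I(IK(KK))(I(IK(KI)))(K(IS(SI))K)
  [1] IK(KK)(I(IK(KI)))(K(IS(SI))K)
  [2] K(KK)(I(IK(KI)))(K(IS(SI))K)

Answer: after 2 steps: K(KK)(I(IK(KI)))(K(IS(SI))K)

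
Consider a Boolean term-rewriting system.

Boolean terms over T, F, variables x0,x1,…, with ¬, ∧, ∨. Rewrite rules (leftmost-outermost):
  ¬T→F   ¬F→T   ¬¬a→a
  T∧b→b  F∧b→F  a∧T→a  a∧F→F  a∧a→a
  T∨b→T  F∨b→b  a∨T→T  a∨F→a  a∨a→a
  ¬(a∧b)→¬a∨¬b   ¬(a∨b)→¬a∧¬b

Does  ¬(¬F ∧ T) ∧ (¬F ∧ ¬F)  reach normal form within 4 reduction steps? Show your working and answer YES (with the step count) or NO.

Answer: NO — after 4 steps the term is F ∧ (¬F ∧ ¬F), not yet normal

Working:
  start: ¬(¬F ∧ T) ∧ (¬F ∧ ¬F)
  →1  (¬¬F ∨ ¬T) ∧ (¬F ∧ ¬F)
  →2  (F ∨ ¬T) ∧ (¬F ∧ ¬F)
  →3  ¬T ∧ (¬F ∧ ¬F)
  →4  F ∧ (¬F ∧ ¬F)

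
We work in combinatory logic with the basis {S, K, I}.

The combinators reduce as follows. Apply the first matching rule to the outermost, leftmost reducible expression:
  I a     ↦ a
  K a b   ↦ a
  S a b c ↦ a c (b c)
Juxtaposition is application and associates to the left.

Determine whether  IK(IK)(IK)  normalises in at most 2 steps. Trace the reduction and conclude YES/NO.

Answer: NO — after 2 steps the term is IK, not yet normal

Derivation:
  start: IK(IK)(IK)
  [1] K(IK)(IK)
  [2] IK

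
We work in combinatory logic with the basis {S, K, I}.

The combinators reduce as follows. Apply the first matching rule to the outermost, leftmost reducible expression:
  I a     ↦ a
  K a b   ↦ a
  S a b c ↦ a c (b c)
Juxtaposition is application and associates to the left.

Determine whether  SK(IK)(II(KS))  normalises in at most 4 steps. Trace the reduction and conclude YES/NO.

Answer: YES — reaches normal form KS in 4 ≤ 4 steps

Reduction:
  start: SK(IK)(II(KS))
  →1  K(II(KS))(IK(II(KS)))
  →2  II(KS)
  →3  I(KS)
  →4  KS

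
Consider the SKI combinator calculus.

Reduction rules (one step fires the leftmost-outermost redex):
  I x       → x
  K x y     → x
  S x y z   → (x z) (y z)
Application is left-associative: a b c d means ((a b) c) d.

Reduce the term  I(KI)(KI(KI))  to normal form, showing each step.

  start: I(KI)(KI(KI))
  →1  KI(KI(KI))
  →2  I

Answer: normal form = I  (in 2 steps)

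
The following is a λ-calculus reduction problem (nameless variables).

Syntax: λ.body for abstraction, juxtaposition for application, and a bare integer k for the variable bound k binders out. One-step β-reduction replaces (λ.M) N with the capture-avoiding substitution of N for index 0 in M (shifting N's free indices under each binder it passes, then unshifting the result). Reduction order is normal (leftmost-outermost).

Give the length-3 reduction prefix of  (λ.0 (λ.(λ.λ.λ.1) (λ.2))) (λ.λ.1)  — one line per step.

  start: (λ.0 (λ.(λ.λ.λ.1) (λ.2))) (λ.λ.1)
  step 1: (λ.λ.1) (λ.(λ.λ.λ.1) (λ.λ.λ.1))
  step 2: λ.λ.(λ.λ.λ.1) (λ.λ.λ.1)
  step 3: λ.λ.λ.λ.1

Answer: after 3 steps: λ.λ.λ.λ.1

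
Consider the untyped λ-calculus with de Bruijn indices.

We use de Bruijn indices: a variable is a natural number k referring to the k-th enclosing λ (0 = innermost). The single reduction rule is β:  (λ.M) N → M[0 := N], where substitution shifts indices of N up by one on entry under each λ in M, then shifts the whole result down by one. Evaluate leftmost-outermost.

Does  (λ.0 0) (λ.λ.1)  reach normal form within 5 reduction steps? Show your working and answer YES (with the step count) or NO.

Answer: YES — reaches normal form λ.λ.λ.1 in 2 ≤ 5 steps

Derivation:
  start: (λ.0 0) (λ.λ.1)
  step 1: (λ.λ.1) (λ.λ.1)
  step 2: λ.λ.λ.1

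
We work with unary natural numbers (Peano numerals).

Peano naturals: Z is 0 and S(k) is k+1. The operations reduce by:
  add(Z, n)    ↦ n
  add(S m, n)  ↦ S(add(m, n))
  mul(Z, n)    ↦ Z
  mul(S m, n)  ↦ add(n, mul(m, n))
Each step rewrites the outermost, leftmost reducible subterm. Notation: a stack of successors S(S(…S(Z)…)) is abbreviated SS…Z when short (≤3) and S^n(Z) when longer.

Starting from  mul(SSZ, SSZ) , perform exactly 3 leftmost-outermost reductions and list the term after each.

  start: mul(SSZ, SSZ)
  [1] add(SSZ, mul(SZ, SSZ))
  [2] S(add(SZ, mul(SZ, SSZ)))
  [3] S(S(add(Z, mul(SZ, SSZ))))

Answer: after 3 steps: S(S(add(Z, mul(SZ, SSZ))))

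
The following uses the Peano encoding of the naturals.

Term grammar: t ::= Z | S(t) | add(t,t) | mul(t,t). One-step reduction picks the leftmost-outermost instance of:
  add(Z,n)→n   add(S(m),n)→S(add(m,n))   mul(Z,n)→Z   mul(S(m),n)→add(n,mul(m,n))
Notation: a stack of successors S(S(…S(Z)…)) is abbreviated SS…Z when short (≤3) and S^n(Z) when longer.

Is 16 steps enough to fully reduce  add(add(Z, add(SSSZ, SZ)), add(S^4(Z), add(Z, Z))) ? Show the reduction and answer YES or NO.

Answer: YES — reaches normal form S^8(Z) in 16 ≤ 16 steps

Derivation:
  start: add(add(Z, add(SSSZ, SZ)), add(S^4(Z), add(Z, Z)))
  →1  add(add(SSSZ, SZ), add(S^4(Z), add(Z, Z)))
  →2  add(S(add(SSZ, SZ)), add(S^4(Z), add(Z, Z)))
  →3  S(add(add(SSZ, SZ), add(S^4(Z), add(Z, Z))))
  →4  S(add(S(add(SZ, SZ)), add(S^4(Z), add(Z, Z))))
  →5  S(S(add(add(SZ, SZ), add(S^4(Z), add(Z, Z)))))
  →6  S(S(add(S(add(Z, SZ)), add(S^4(Z), add(Z, Z)))))
  →7  S(S(S(add(add(Z, SZ), add(S^4(Z), add(Z, Z))))))
  →8  S(S(S(add(SZ, add(S^4(Z), add(Z, Z))))))
  →9  S(S(S(S(add(Z, add(S^4(Z), add(Z, Z)))))))
  →10  S(S(S(S(add(S^4(Z), add(Z, Z))))))
  →11  S(S(S(S(S(add(SSSZ, add(Z, Z)))))))
  →12  S(S(S(S(S(S(add(SSZ, add(Z, Z))))))))
  →13  S(S(S(S(S(S(S(add(SZ, add(Z, Z)))))))))
  →14  S(S(S(S(S(S(S(S(add(Z, add(Z, Z))))))))))
  →15  S(S(S(S(S(S(S(S(add(Z, Z)))))))))
  →16  S^8(Z)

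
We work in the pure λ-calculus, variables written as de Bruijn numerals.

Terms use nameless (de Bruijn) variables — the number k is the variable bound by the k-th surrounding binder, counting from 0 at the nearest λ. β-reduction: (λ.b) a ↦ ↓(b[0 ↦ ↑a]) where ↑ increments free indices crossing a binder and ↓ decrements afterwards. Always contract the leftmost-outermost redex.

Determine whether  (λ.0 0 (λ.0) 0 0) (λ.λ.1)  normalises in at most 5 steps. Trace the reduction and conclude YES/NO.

Answer: YES — reaches normal form λ.λ.1 in 5 ≤ 5 steps

Working:
  start: (λ.0 0 (λ.0) 0 0) (λ.λ.1)
  [1] (λ.λ.1) (λ.λ.1) (λ.0) (λ.λ.1) (λ.λ.1)
  [2] (λ.λ.λ.1) (λ.0) (λ.λ.1) (λ.λ.1)
  [3] (λ.λ.1) (λ.λ.1) (λ.λ.1)
  [4] (λ.λ.λ.1) (λ.λ.1)
  [5] λ.λ.1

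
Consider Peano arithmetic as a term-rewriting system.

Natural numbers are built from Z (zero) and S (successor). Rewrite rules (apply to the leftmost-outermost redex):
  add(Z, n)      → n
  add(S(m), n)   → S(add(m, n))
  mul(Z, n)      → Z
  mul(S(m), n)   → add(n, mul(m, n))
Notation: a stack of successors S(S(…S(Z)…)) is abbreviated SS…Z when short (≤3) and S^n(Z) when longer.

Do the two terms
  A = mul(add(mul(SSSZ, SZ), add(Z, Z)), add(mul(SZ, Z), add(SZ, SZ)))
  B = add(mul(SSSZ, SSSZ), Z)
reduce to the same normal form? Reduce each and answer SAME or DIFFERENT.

Term A:
  start: mul(add(mul(SSSZ, SZ), add(Z, Z)), add(mul(SZ, Z), add(SZ, SZ)))
  →1  mul(add(add(SZ, mul(SSZ, SZ)), add(Z, Z)), add(mul(SZ, Z), add(SZ, SZ)))
  →2  mul(add(S(add(Z, mul(SSZ, SZ))), add(Z, Z)), add(mul(SZ, Z), add(SZ, SZ)))
  →3  mul(S(add(add(Z, mul(SSZ, SZ)), add(Z, Z))), add(mul(SZ, Z), add(SZ, SZ)))
  →4  add(add(mul(SZ, Z), add(SZ, SZ)), mul(add(add(Z, mul(SSZ, SZ)), add(Z, Z)), add(mul(SZ, Z), add(SZ, SZ))))
  →5  add(add(add(Z, mul(Z, Z)), add(SZ, SZ)), mul(add(add(Z, mul(SSZ, SZ)), add(Z, Z)), add(mul(SZ, Z), add(SZ, SZ))))
  →6  add(add(mul(Z, Z), add(SZ, SZ)), mul(add(add(Z, mul(SSZ, SZ)), add(Z, Z)), add(mul(SZ, Z), add(SZ, SZ))))
  →7  add(add(Z, add(SZ, SZ)), mul(add(add(Z, mul(SSZ, SZ)), add(Z, Z)), add(mul(SZ, Z), add(SZ, SZ))))
  →8  add(add(SZ, SZ), mul(add(add(Z, mul(SSZ, SZ)), add(Z, Z)), add(mul(SZ, Z), add(SZ, SZ))))
  →9  add(S(add(Z, SZ)), mul(add(add(Z, mul(SSZ, SZ)), add(Z, Z)), add(mul(SZ, Z), add(SZ, SZ))))
  →10  S(add(add(Z, SZ), mul(add(add(Z, mul(SSZ, SZ)), add(Z, Z)), add(mul(SZ, Z), add(SZ, SZ)))))
  →11  S(add(SZ, mul(add(add(Z, mul(SSZ, SZ)), add(Z, Z)), add(mul(SZ, Z), add(SZ, SZ)))))
  →12  S(S(add(Z, mul(add(add(Z, mul(SSZ, SZ)), add(Z, Z)), add(mul(SZ, Z), add(SZ, SZ))))))
  →13  S(S(mul(add(add(Z, mul(SSZ, SZ)), add(Z, Z)), add(mul(SZ, Z), add(SZ, SZ)))))
  →14  S(S(mul(add(mul(SSZ, SZ), add(Z, Z)), add(mul(SZ, Z), add(SZ, SZ)))))
  →15  S(S(mul(add(add(SZ, mul(SZ, SZ)), add(Z, Z)), add(mul(SZ, Z), add(SZ, SZ)))))
  →16  S(S(mul(add(S(add(Z, mul(SZ, SZ))), add(Z, Z)), add(mul(SZ, Z), add(SZ, SZ)))))
  →17  S(S(mul(S(add(add(Z, mul(SZ, SZ)), add(Z, Z))), add(mul(SZ, Z), add(SZ, SZ)))))
  →18  S(S(add(add(mul(SZ, Z), add(SZ, SZ)), mul(add(add(Z, mul(SZ, SZ)), add(Z, Z)), add(mul(SZ, Z), add(SZ, SZ))))))
  →19  S(S(add(add(add(Z, mul(Z, Z)), add(SZ, SZ)), mul(add(add(Z, mul(SZ, SZ)), add(Z, Z)), add(mul(SZ, Z), add(SZ, SZ))))))
  →20  S(S(add(add(mul(Z, Z), add(SZ, SZ)), mul(add(add(Z, mul(SZ, SZ)), add(Z, Z)), add(mul(SZ, Z), add(SZ, SZ))))))
  →21  S(S(add(add(Z, add(SZ, SZ)), mul(add(add(Z, mul(SZ, SZ)), add(Z, Z)), add(mul(SZ, Z), add(SZ, SZ))))))
  →22  S(S(add(add(SZ, SZ), mul(add(add(Z, mul(SZ, SZ)), add(Z, Z)), add(mul(SZ, Z), add(SZ, SZ))))))
  →23  S(S(add(S(add(Z, SZ)), mul(add(add(Z, mul(SZ, SZ)), add(Z, Z)), add(mul(SZ, Z), add(SZ, SZ))))))
  →24  S(S(S(add(add(Z, SZ), mul(add(add(Z, mul(SZ, SZ)), add(Z, Z)), add(mul(SZ, Z), add(SZ, SZ)))))))
  →25  S(S(S(add(SZ, mul(add(add(Z, mul(SZ, SZ)), add(Z, Z)), add(mul(SZ, Z), add(SZ, SZ)))))))
  →26  S(S(S(S(add(Z, mul(add(add(Z, mul(SZ, SZ)), add(Z, Z)), add(mul(SZ, Z), add(SZ, SZ))))))))
  →27  S(S(S(S(mul(add(add(Z, mul(SZ, SZ)), add(Z, Z)), add(mul(SZ, Z), add(SZ, SZ)))))))
  →28  S(S(S(S(mul(add(mul(SZ, SZ), add(Z, Z)), add(mul(SZ, Z), add(SZ, SZ)))))))
  →29  S(S(S(S(mul(add(add(SZ, mul(Z, SZ)), add(Z, Z)), add(mul(SZ, Z), add(SZ, SZ)))))))
  →30  S(S(S(S(mul(add(S(add(Z, mul(Z, SZ))), add(Z, Z)), add(mul(SZ, Z), add(SZ, SZ)))))))
  →31  S(S(S(S(mul(S(add(add(Z, mul(Z, SZ)), add(Z, Z))), add(mul(SZ, Z), add(SZ, SZ)))))))
  →32  S(S(S(S(add(add(mul(SZ, Z), add(SZ, SZ)), mul(add(add(Z, mul(Z, SZ)), add(Z, Z)), add(mul(SZ, Z), add(SZ, SZ))))))))
  →33  S(S(S(S(add(add(add(Z, mul(Z, Z)), add(SZ, SZ)), mul(add(add(Z, mul(Z, SZ)), add(Z, Z)), add(mul(SZ, Z), add(SZ, SZ))))))))
  →34  S(S(S(S(add(add(mul(Z, Z), add(SZ, SZ)), mul(add(add(Z, mul(Z, SZ)), add(Z, Z)), add(mul(SZ, Z), add(SZ, SZ))))))))
  →35  S(S(S(S(add(add(Z, add(SZ, SZ)), mul(add(add(Z, mul(Z, SZ)), add(Z, Z)), add(mul(SZ, Z), add(SZ, SZ))))))))
  →36  S(S(S(S(add(add(SZ, SZ), mul(add(add(Z, mul(Z, SZ)), add(Z, Z)), add(mul(SZ, Z), add(SZ, SZ))))))))
  →37  S(S(S(S(add(S(add(Z, SZ)), mul(add(add(Z, mul(Z, SZ)), add(Z, Z)), add(mul(SZ, Z), add(SZ, SZ))))))))
  →38  S(S(S(S(S(add(add(Z, SZ), mul(add(add(Z, mul(Z, SZ)), add(Z, Z)), add(mul(SZ, Z), add(SZ, SZ)))))))))
  →39  S(S(S(S(S(add(SZ, mul(add(add(Z, mul(Z, SZ)), add(Z, Z)), add(mul(SZ, Z), add(SZ, SZ)))))))))
  →40  S(S(S(S(S(S(add(Z, mul(add(add(Z, mul(Z, SZ)), add(Z, Z)), add(mul(SZ, Z), add(SZ, SZ))))))))))
  →41  S(S(S(S(S(S(mul(add(add(Z, mul(Z, SZ)), add(Z, Z)), add(mul(SZ, Z), add(SZ, SZ)))))))))
  →42  S(S(S(S(S(S(mul(add(mul(Z, SZ), add(Z, Z)), add(mul(SZ, Z), add(SZ, SZ)))))))))
  →43  S(S(S(S(S(S(mul(add(Z, add(Z, Z)), add(mul(SZ, Z), add(SZ, SZ)))))))))
  →44  S(S(S(S(S(S(mul(add(Z, Z), add(mul(SZ, Z), add(SZ, SZ)))))))))
  →45  S(S(S(S(S(S(mul(Z, add(mul(SZ, Z), add(SZ, SZ)))))))))
  →46  S^6(Z)

Term B:
  start: add(mul(SSSZ, SSSZ), Z)
  →1  add(add(SSSZ, mul(SSZ, SSSZ)), Z)
  →2  add(S(add(SSZ, mul(SSZ, SSSZ))), Z)
  →3  S(add(add(SSZ, mul(SSZ, SSSZ)), Z))
  →4  S(add(S(add(SZ, mul(SSZ, SSSZ))), Z))
  →5  S(S(add(add(SZ, mul(SSZ, SSSZ)), Z)))
  →6  S(S(add(S(add(Z, mul(SSZ, SSSZ))), Z)))
  →7  S(S(S(add(add(Z, mul(SSZ, SSSZ)), Z))))
  →8  S(S(S(add(mul(SSZ, SSSZ), Z))))
  →9  S(S(S(add(add(SSSZ, mul(SZ, SSSZ)), Z))))
  →10  S(S(S(add(S(add(SSZ, mul(SZ, SSSZ))), Z))))
  →11  S(S(S(S(add(add(SSZ, mul(SZ, SSSZ)), Z)))))
  →12  S(S(S(S(add(S(add(SZ, mul(SZ, SSSZ))), Z)))))
  →13  S(S(S(S(S(add(add(SZ, mul(SZ, SSSZ)), Z))))))
  →14  S(S(S(S(S(add(S(add(Z, mul(SZ, SSSZ))), Z))))))
  →15  S(S(S(S(S(S(add(add(Z, mul(SZ, SSSZ)), Z)))))))
  →16  S(S(S(S(S(S(add(mul(SZ, SSSZ), Z)))))))
  →17  S(S(S(S(S(S(add(add(SSSZ, mul(Z, SSSZ)), Z)))))))
  →18  S(S(S(S(S(S(add(S(add(SSZ, mul(Z, SSSZ))), Z)))))))
  →19  S(S(S(S(S(S(S(add(add(SSZ, mul(Z, SSSZ)), Z))))))))
  →20  S(S(S(S(S(S(S(add(S(add(SZ, mul(Z, SSSZ))), Z))))))))
  →21  S(S(S(S(S(S(S(S(add(add(SZ, mul(Z, SSSZ)), Z)))))))))
  →22  S(S(S(S(S(S(S(S(add(S(add(Z, mul(Z, SSSZ))), Z)))))))))
  →23  S(S(S(S(S(S(S(S(S(add(add(Z, mul(Z, SSSZ)), Z))))))))))
  →24  S(S(S(S(S(S(S(S(S(add(mul(Z, SSSZ), Z))))))))))
  →25  S(S(S(S(S(S(S(S(S(add(Z, Z))))))))))
  →26  S^9(Z)

Answer: DIFFERENT — A ⇓ S^6(Z), B ⇓ S^9(Z)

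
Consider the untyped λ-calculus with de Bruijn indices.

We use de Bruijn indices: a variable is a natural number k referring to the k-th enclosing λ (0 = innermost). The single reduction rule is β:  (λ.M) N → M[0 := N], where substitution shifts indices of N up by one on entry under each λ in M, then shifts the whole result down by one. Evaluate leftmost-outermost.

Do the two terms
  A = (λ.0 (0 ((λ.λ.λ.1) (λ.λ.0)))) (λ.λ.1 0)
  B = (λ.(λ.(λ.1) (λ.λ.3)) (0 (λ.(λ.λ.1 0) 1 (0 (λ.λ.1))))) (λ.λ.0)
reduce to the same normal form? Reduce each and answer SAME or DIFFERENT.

Answer: DIFFERENT — A ⇓ λ.λ.1, B ⇓ λ.0

Derivation:
Term A:
  start: (λ.0 (0 ((λ.λ.λ.1) (λ.λ.0)))) (λ.λ.1 0)
  step 1: (λ.λ.1 0) ((λ.λ.1 0) ((λ.λ.λ.1) (λ.λ.0)))
  step 2: λ.(λ.λ.1 0) ((λ.λ.λ.1) (λ.λ.0)) 0
  step 3: λ.(λ.(λ.λ.λ.1) (λ.λ.0) 0) 0
  step 4: λ.(λ.λ.λ.1) (λ.λ.0) 0
  step 5: λ.(λ.λ.1) 0
  step 6: λ.λ.1

Term B:
  start: (λ.(λ.(λ.1) (λ.λ.3)) (0 (λ.(λ.λ.1 0) 1 (0 (λ.λ.1))))) (λ.λ.0)
  step 1: (λ.(λ.1) (λ.λ.λ.λ.0)) ((λ.λ.0) (λ.(λ.λ.1 0) (λ.λ.0) (0 (λ.λ.1))))
  step 2: (λ.(λ.λ.0) (λ.(λ.λ.1 0) (λ.λ.0) (0 (λ.λ.1)))) (λ.λ.λ.λ.0)
  step 3: (λ.λ.0) (λ.(λ.λ.1 0) (λ.λ.0) (0 (λ.λ.1)))
  step 4: λ.0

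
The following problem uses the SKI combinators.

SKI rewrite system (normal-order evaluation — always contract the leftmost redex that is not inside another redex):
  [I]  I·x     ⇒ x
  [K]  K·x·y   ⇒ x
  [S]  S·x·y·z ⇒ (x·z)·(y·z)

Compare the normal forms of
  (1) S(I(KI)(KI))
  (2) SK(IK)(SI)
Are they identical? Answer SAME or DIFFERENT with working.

Answer: SAME — A ⇓ SI, B ⇓ SI

Derivation:
Term A:
  start: S(I(KI)(KI))
  step 1: S(KI(KI))
  step 2: SI

Term B:
  start: SK(IK)(SI)
  step 1: K(SI)(IK(SI))
  step 2: SI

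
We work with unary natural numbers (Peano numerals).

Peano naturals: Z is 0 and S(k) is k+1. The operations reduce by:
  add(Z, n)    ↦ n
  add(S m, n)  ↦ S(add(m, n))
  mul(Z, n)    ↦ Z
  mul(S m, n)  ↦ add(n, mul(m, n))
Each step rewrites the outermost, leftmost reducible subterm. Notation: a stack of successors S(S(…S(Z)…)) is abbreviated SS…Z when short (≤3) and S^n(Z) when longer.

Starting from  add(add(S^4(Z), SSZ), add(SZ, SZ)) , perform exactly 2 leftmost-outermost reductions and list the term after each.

Answer: after 2 steps: S(add(add(SSSZ, SSZ), add(SZ, SZ)))

Working:
  start: add(add(S^4(Z), SSZ), add(SZ, SZ))
  step 1: add(S(add(SSSZ, SSZ)), add(SZ, SZ))
  step 2: S(add(add(SSSZ, SSZ), add(SZ, SZ)))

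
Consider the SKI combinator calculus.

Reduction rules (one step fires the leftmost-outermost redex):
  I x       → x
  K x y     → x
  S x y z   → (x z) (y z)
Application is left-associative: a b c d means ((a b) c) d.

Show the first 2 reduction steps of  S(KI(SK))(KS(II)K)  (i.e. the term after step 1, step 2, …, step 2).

  start: S(KI(SK))(KS(II)K)
  →1  SI(KS(II)K)
  →2  SI(SK)

Answer: after 2 steps: SI(SK)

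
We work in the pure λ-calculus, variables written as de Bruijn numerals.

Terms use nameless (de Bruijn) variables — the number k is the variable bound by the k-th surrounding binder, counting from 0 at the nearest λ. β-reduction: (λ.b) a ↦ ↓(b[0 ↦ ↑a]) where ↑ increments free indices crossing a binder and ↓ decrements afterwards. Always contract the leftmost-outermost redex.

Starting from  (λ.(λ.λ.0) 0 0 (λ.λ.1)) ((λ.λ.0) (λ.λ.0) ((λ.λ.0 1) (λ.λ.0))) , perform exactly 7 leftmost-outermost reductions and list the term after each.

  start: (λ.(λ.λ.0) 0 0 (λ.λ.1)) ((λ.λ.0) (λ.λ.0) ((λ.λ.0 1) (λ.λ.0)))
  →1  (λ.λ.0) ((λ.λ.0) (λ.λ.0) ((λ.λ.0 1) (λ.λ.0))) ((λ.λ.0) (λ.λ.0) ((λ.λ.0 1) (λ.λ.0))) (λ.λ.1)
  →2  (λ.0) ((λ.λ.0) (λ.λ.0) ((λ.λ.0 1) (λ.λ.0))) (λ.λ.1)
  →3  (λ.λ.0) (λ.λ.0) ((λ.λ.0 1) (λ.λ.0)) (λ.λ.1)
  →4  (λ.0) ((λ.λ.0 1) (λ.λ.0)) (λ.λ.1)
  →5  (λ.λ.0 1) (λ.λ.0) (λ.λ.1)
  →6  (λ.0 (λ.λ.0)) (λ.λ.1)
  →7  (λ.λ.1) (λ.λ.0)

Answer: after 7 steps: (λ.λ.1) (λ.λ.0)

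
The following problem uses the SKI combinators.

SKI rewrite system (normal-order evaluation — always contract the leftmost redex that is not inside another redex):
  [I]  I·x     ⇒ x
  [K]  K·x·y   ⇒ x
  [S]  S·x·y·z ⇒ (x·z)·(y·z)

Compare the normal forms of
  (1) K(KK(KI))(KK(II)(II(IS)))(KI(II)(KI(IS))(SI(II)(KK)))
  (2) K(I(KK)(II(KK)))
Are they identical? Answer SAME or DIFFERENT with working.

Answer: SAME — A ⇓ KK, B ⇓ KK

Reduction:
Term A:
  start: K(KK(KI))(KK(II)(II(IS)))(KI(II)(KI(IS))(SI(II)(KK)))
  step 1: KK(KI)(KI(II)(KI(IS))(SI(II)(KK)))
  step 2: K(KI(II)(KI(IS))(SI(II)(KK)))
  step 3: K(I(KI(IS))(SI(II)(KK)))
  step 4: K(KI(IS)(SI(II)(KK)))
  step 5: K(I(SI(II)(KK)))
  step 6: K(SI(II)(KK))
  step 7: K(I(KK)(II(KK)))
  step 8: K(KK(II(KK)))
  step 9: KK

Term B:
  start: K(I(KK)(II(KK)))
  step 1: K(KK(II(KK)))
  step 2: KK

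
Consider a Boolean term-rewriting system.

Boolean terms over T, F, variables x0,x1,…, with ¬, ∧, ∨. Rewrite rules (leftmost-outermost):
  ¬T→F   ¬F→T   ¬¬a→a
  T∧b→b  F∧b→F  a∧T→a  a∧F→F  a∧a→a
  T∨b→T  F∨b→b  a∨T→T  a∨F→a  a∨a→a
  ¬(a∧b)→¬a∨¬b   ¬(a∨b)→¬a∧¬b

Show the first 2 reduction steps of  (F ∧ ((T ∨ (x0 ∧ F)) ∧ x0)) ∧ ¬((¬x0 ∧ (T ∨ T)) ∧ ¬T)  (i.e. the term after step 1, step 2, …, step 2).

Answer: after 2 steps: F

Working:
  start: (F ∧ ((T ∨ (x0 ∧ F)) ∧ x0)) ∧ ¬((¬x0 ∧ (T ∨ T)) ∧ ¬T)
  [1] F ∧ ¬((¬x0 ∧ (T ∨ T)) ∧ ¬T)
  [2] F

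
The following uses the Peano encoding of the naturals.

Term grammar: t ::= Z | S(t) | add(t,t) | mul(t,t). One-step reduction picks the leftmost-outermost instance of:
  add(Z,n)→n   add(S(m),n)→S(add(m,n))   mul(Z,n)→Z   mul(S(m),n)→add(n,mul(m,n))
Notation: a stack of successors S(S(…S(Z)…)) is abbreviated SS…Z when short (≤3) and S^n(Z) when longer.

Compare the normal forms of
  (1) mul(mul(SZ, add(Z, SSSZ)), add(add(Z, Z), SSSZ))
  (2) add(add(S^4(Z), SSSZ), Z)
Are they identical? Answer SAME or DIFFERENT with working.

Term A:
  start: mul(mul(SZ, add(Z, SSSZ)), add(add(Z, Z), SSSZ))
  [1] mul(add(add(Z, SSSZ), mul(Z, add(Z, SSSZ))), add(add(Z, Z), SSSZ))
  [2] mul(add(SSSZ, mul(Z, add(Z, SSSZ))), add(add(Z, Z), SSSZ))
  [3] mul(S(add(SSZ, mul(Z, add(Z, SSSZ)))), add(add(Z, Z), SSSZ))
  [4] add(add(add(Z, Z), SSSZ), mul(add(SSZ, mul(Z, add(Z, SSSZ))), add(add(Z, Z), SSSZ)))
  [5] add(add(Z, SSSZ), mul(add(SSZ, mul(Z, add(Z, SSSZ))), add(add(Z, Z), SSSZ)))
  [6] add(SSSZ, mul(add(SSZ, mul(Z, add(Z, SSSZ))), add(add(Z, Z), SSSZ)))
  [7] S(add(SSZ, mul(add(SSZ, mul(Z, add(Z, SSSZ))), add(add(Z, Z), SSSZ))))
  [8] S(S(add(SZ, mul(add(SSZ, mul(Z, add(Z, SSSZ))), add(add(Z, Z), SSSZ)))))
  [9] S(S(S(add(Z, mul(add(SSZ, mul(Z, add(Z, SSSZ))), add(add(Z, Z), SSSZ))))))
  [10] S(S(S(mul(add(SSZ, mul(Z, add(Z, SSSZ))), add(add(Z, Z), SSSZ)))))
  [11] S(S(S(mul(S(add(SZ, mul(Z, add(Z, SSSZ)))), add(add(Z, Z), SSSZ)))))
  [12] S(S(S(add(add(add(Z, Z), SSSZ), mul(add(SZ, mul(Z, add(Z, SSSZ))), add(add(Z, Z), SSSZ))))))
  [13] S(S(S(add(add(Z, SSSZ), mul(add(SZ, mul(Z, add(Z, SSSZ))), add(add(Z, Z), SSSZ))))))
  [14] S(S(S(add(SSSZ, mul(add(SZ, mul(Z, add(Z, SSSZ))), add(add(Z, Z), SSSZ))))))
  [15] S(S(S(S(add(SSZ, mul(add(SZ, mul(Z, add(Z, SSSZ))), add(add(Z, Z), SSSZ)))))))
  [16] S(S(S(S(S(add(SZ, mul(add(SZ, mul(Z, add(Z, SSSZ))), add(add(Z, Z), SSSZ))))))))
  [17] S(S(S(S(S(S(add(Z, mul(add(SZ, mul(Z, add(Z, SSSZ))), add(add(Z, Z), SSSZ)))))))))
  [18] S(S(S(S(S(S(mul(add(SZ, mul(Z, add(Z, SSSZ))), add(add(Z, Z), SSSZ))))))))
  [19] S(S(S(S(S(S(mul(S(add(Z, mul(Z, add(Z, SSSZ)))), add(add(Z, Z), SSSZ))))))))
  [20] S(S(S(S(S(S(add(add(add(Z, Z), SSSZ), mul(add(Z, mul(Z, add(Z, SSSZ))), add(add(Z, Z), SSSZ)))))))))
  [21] S(S(S(S(S(S(add(add(Z, SSSZ), mul(add(Z, mul(Z, add(Z, SSSZ))), add(add(Z, Z), SSSZ)))))))))
  [22] S(S(S(S(S(S(add(SSSZ, mul(add(Z, mul(Z, add(Z, SSSZ))), add(add(Z, Z), SSSZ)))))))))
  [23] S(S(S(S(S(S(S(add(SSZ, mul(add(Z, mul(Z, add(Z, SSSZ))), add(add(Z, Z), SSSZ))))))))))
  [24] S(S(S(S(S(S(S(S(add(SZ, mul(add(Z, mul(Z, add(Z, SSSZ))), add(add(Z, Z), SSSZ)))))))))))
  [25] S(S(S(S(S(S(S(S(S(add(Z, mul(add(Z, mul(Z, add(Z, SSSZ))), add(add(Z, Z), SSSZ))))))))))))
  [26] S(S(S(S(S(S(S(S(S(mul(add(Z, mul(Z, add(Z, SSSZ))), add(add(Z, Z), SSSZ)))))))))))
  [27] S(S(S(S(S(S(S(S(S(mul(mul(Z, add(Z, SSSZ)), add(add(Z, Z), SSSZ)))))))))))
  [28] S(S(S(S(S(S(S(S(S(mul(Z, add(add(Z, Z), SSSZ)))))))))))
  [29] S^9(Z)

Term B:
  start: add(add(S^4(Z), SSSZ), Z)
  [1] add(S(add(SSSZ, SSSZ)), Z)
  [2] S(add(add(SSSZ, SSSZ), Z))
  [3] S(add(S(add(SSZ, SSSZ)), Z))
  [4] S(S(add(add(SSZ, SSSZ), Z)))
  [5] S(S(add(S(add(SZ, SSSZ)), Z)))
  [6] S(S(S(add(add(SZ, SSSZ), Z))))
  [7] S(S(S(add(S(add(Z, SSSZ)), Z))))
  [8] S(S(S(S(add(add(Z, SSSZ), Z)))))
  [9] S(S(S(S(add(SSSZ, Z)))))
  [10] S(S(S(S(S(add(SSZ, Z))))))
  [11] S(S(S(S(S(S(add(SZ, Z)))))))
  [12] S(S(S(S(S(S(S(add(Z, Z))))))))
  [13] S^7(Z)

Answer: DIFFERENT — A ⇓ S^9(Z), B ⇓ S^7(Z)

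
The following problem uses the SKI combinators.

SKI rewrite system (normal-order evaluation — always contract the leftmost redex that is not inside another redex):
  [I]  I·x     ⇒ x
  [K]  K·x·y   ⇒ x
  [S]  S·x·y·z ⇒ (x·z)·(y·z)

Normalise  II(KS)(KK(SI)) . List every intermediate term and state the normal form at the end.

  start: II(KS)(KK(SI))
  step 1: I(KS)(KK(SI))
  step 2: KS(KK(SI))
  step 3: S

Answer: normal form = S  (in 3 steps)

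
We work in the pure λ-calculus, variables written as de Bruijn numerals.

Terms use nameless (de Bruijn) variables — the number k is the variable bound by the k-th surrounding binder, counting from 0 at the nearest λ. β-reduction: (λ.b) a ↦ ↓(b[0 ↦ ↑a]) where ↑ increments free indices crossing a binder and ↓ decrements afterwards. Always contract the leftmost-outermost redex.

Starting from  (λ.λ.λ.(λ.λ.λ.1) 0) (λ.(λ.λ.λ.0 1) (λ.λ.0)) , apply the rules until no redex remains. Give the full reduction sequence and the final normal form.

  start: (λ.λ.λ.(λ.λ.λ.1) 0) (λ.(λ.λ.λ.0 1) (λ.λ.0))
  →1  λ.λ.(λ.λ.λ.1) 0
  →2  λ.λ.λ.λ.1

Answer: normal form = λ.λ.λ.λ.1  (in 2 steps)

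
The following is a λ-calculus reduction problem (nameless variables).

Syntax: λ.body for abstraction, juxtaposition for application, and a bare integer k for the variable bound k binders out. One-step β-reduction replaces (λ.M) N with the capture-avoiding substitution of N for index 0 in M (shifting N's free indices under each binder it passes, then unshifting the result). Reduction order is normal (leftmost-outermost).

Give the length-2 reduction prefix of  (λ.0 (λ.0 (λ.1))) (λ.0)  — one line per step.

  start: (λ.0 (λ.0 (λ.1))) (λ.0)
  step 1: (λ.0) (λ.0 (λ.1))
  step 2: λ.0 (λ.1)

Answer: after 2 steps: λ.0 (λ.1)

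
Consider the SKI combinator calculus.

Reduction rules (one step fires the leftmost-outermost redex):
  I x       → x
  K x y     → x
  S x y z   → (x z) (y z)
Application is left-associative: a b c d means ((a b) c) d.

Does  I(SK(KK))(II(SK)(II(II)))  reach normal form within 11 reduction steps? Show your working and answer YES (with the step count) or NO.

Answer: YES — reaches normal form SKI in 8 ≤ 11 steps

Reduction:
  start: I(SK(KK))(II(SK)(II(II)))
  →1  SK(KK)(II(SK)(II(II)))
  →2  K(II(SK)(II(II)))(KK(II(SK)(II(II))))
  →3  II(SK)(II(II))
  →4  I(SK)(II(II))
  →5  SK(II(II))
  →6  SK(I(II))
  →7  SK(II)
  →8  SKI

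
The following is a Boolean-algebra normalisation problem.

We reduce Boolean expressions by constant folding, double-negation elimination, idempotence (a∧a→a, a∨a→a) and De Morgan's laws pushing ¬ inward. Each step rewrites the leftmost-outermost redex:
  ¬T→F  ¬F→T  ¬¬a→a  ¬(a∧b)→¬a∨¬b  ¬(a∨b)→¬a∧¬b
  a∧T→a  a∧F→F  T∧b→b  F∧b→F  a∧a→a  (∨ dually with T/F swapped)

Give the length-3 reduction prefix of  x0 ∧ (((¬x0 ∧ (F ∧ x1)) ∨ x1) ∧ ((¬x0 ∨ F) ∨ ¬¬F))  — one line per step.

  start: x0 ∧ (((¬x0 ∧ (F ∧ x1)) ∨ x1) ∧ ((¬x0 ∨ F) ∨ ¬¬F))
  step 1: x0 ∧ (((¬x0 ∧ F) ∨ x1) ∧ ((¬x0 ∨ F) ∨ ¬¬F))
  step 2: x0 ∧ ((F ∨ x1) ∧ ((¬x0 ∨ F) ∨ ¬¬F))
  step 3: x0 ∧ (x1 ∧ ((¬x0 ∨ F) ∨ ¬¬F))

Answer: after 3 steps: x0 ∧ (x1 ∧ ((¬x0 ∨ F) ∨ ¬¬F))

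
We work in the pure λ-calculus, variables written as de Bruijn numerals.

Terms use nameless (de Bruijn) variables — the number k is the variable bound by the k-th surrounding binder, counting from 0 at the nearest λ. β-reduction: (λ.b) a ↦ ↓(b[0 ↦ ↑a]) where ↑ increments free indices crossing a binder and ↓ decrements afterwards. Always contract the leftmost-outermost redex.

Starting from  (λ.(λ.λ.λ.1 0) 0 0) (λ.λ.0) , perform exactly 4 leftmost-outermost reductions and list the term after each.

  start: (λ.(λ.λ.λ.1 0) 0 0) (λ.λ.0)
  [1] (λ.λ.λ.1 0) (λ.λ.0) (λ.λ.0)
  [2] (λ.λ.1 0) (λ.λ.0)
  [3] λ.(λ.λ.0) 0
  [4] λ.λ.0

Answer: after 4 steps: λ.λ.0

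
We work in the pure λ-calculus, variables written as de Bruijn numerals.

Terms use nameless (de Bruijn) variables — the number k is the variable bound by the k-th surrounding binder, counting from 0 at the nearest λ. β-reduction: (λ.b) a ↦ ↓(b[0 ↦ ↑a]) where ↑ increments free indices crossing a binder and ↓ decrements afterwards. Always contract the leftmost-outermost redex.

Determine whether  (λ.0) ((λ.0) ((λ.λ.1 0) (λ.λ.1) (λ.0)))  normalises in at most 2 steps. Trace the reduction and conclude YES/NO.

Answer: NO — after 2 steps the term is (λ.λ.1 0) (λ.λ.1) (λ.0), not yet normal

Derivation:
  start: (λ.0) ((λ.0) ((λ.λ.1 0) (λ.λ.1) (λ.0)))
  [1] (λ.0) ((λ.λ.1 0) (λ.λ.1) (λ.0))
  [2] (λ.λ.1 0) (λ.λ.1) (λ.0)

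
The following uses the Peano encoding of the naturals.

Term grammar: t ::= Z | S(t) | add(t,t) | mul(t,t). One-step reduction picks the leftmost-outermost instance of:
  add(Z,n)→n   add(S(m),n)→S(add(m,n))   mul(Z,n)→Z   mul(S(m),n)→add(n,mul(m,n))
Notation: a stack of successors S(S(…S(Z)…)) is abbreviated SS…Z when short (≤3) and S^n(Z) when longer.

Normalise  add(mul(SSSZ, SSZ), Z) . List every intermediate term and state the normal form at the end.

Answer: normal form = S^6(Z)  (in 20 steps)

Derivation:
  start: add(mul(SSSZ, SSZ), Z)
  step 1: add(add(SSZ, mul(SSZ, SSZ)), Z)
  step 2: add(S(add(SZ, mul(SSZ, SSZ))), Z)
  step 3: S(add(add(SZ, mul(SSZ, SSZ)), Z))
  step 4: S(add(S(add(Z, mul(SSZ, SSZ))), Z))
  step 5: S(S(add(add(Z, mul(SSZ, SSZ)), Z)))
  step 6: S(S(add(mul(SSZ, SSZ), Z)))
  step 7: S(S(add(add(SSZ, mul(SZ, SSZ)), Z)))
  step 8: S(S(add(S(add(SZ, mul(SZ, SSZ))), Z)))
  step 9: S(S(S(add(add(SZ, mul(SZ, SSZ)), Z))))
  step 10: S(S(S(add(S(add(Z, mul(SZ, SSZ))), Z))))
  step 11: S(S(S(S(add(add(Z, mul(SZ, SSZ)), Z)))))
  step 12: S(S(S(S(add(mul(SZ, SSZ), Z)))))
  step 13: S(S(S(S(add(add(SSZ, mul(Z, SSZ)), Z)))))
  step 14: S(S(S(S(add(S(add(SZ, mul(Z, SSZ))), Z)))))
  step 15: S(S(S(S(S(add(add(SZ, mul(Z, SSZ)), Z))))))
  step 16: S(S(S(S(S(add(S(add(Z, mul(Z, SSZ))), Z))))))
  step 17: S(S(S(S(S(S(add(add(Z, mul(Z, SSZ)), Z)))))))
  step 18: S(S(S(S(S(S(add(mul(Z, SSZ), Z)))))))
  step 19: S(S(S(S(S(S(add(Z, Z)))))))
  step 20: S^6(Z)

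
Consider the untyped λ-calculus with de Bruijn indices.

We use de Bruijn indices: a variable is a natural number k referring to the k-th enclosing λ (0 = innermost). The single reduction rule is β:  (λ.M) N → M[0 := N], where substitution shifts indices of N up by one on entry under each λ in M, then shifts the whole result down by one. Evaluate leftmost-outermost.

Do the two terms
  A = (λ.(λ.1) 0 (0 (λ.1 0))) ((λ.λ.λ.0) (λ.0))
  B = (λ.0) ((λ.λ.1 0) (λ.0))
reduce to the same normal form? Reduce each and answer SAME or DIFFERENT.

Answer: SAME — A ⇓ λ.0, B ⇓ λ.0

Reduction:
Term A:
  start: (λ.(λ.1) 0 (0 (λ.1 0))) ((λ.λ.λ.0) (λ.0))
  [1] (λ.(λ.λ.λ.0) (λ.0)) ((λ.λ.λ.0) (λ.0)) ((λ.λ.λ.0) (λ.0) (λ.(λ.λ.λ.0) (λ.0) 0))
  [2] (λ.λ.λ.0) (λ.0) ((λ.λ.λ.0) (λ.0) (λ.(λ.λ.λ.0) (λ.0) 0))
  [3] (λ.λ.0) ((λ.λ.λ.0) (λ.0) (λ.(λ.λ.λ.0) (λ.0) 0))
  [4] λ.0

Term B:
  start: (λ.0) ((λ.λ.1 0) (λ.0))
  [1] (λ.λ.1 0) (λ.0)
  [2] λ.(λ.0) 0
  [3] λ.0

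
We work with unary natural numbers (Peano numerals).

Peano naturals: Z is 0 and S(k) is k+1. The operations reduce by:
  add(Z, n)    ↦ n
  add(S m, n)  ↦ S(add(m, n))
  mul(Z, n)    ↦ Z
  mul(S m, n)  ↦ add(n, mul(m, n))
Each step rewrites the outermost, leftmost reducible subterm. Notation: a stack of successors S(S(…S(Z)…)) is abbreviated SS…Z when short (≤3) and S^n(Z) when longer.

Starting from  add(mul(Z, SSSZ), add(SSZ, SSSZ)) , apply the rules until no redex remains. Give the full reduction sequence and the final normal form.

Answer: normal form = S^5(Z)  (in 5 steps)

Derivation:
  start: add(mul(Z, SSSZ), add(SSZ, SSSZ))
  [1] add(Z, add(SSZ, SSSZ))
  [2] add(SSZ, SSSZ)
  [3] S(add(SZ, SSSZ))
  [4] S(S(add(Z, SSSZ)))
  [5] S^5(Z)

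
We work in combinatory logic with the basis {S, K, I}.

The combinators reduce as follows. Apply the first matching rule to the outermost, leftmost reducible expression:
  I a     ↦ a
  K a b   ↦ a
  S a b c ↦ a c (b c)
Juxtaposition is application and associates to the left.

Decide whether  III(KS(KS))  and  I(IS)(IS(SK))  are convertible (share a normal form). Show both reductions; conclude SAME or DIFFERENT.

Term A:
  start: III(KS(KS))
  step 1: II(KS(KS))
  step 2: I(KS(KS))
  step 3: KS(KS)
  step 4: S

Term B:
  start: I(IS)(IS(SK))
  step 1: IS(IS(SK))
  step 2: S(IS(SK))
  step 3: S(S(SK))

Answer: DIFFERENT — A ⇓ S, B ⇓ S(S(SK))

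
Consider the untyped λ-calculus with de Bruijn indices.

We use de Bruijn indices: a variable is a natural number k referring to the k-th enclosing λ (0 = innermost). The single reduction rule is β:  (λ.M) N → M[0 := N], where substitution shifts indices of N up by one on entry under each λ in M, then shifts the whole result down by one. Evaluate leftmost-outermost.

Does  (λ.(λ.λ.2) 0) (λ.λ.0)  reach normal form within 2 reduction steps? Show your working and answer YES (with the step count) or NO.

Answer: YES — reaches normal form λ.λ.λ.0 in 2 ≤ 2 steps

Derivation:
  start: (λ.(λ.λ.2) 0) (λ.λ.0)
  [1] (λ.λ.λ.λ.0) (λ.λ.0)
  [2] λ.λ.λ.0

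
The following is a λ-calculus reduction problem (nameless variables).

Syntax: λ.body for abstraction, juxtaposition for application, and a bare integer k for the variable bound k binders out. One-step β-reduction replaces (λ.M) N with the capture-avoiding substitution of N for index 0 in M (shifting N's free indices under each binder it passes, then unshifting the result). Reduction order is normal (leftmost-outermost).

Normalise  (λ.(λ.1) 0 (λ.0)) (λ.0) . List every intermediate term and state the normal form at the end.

  start: (λ.(λ.1) 0 (λ.0)) (λ.0)
  [1] (λ.λ.0) (λ.0) (λ.0)
  [2] (λ.0) (λ.0)
  [3] λ.0

Answer: normal form = λ.0  (in 3 steps)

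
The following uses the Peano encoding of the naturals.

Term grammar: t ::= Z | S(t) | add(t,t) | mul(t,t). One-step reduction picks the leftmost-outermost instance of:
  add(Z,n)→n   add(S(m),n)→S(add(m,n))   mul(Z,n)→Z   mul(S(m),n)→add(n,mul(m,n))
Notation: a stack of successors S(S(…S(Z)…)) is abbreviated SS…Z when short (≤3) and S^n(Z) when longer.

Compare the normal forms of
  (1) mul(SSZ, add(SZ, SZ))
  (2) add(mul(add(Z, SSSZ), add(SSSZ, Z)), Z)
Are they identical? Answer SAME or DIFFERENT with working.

Answer: DIFFERENT — A ⇓ S^4(Z), B ⇓ S^9(Z)

Reduction:
Term A:
  start: mul(SSZ, add(SZ, SZ))
  →1  add(add(SZ, SZ), mul(SZ, add(SZ, SZ)))
  →2  add(S(add(Z, SZ)), mul(SZ, add(SZ, SZ)))
  →3  S(add(add(Z, SZ), mul(SZ, add(SZ, SZ))))
  →4  S(add(SZ, mul(SZ, add(SZ, SZ))))
  →5  S(S(add(Z, mul(SZ, add(SZ, SZ)))))
  →6  S(S(mul(SZ, add(SZ, SZ))))
  →7  S(S(add(add(SZ, SZ), mul(Z, add(SZ, SZ)))))
  →8  S(S(add(S(add(Z, SZ)), mul(Z, add(SZ, SZ)))))
  →9  S(S(S(add(add(Z, SZ), mul(Z, add(SZ, SZ))))))
  →10  S(S(S(add(SZ, mul(Z, add(SZ, SZ))))))
  →11  S(S(S(S(add(Z, mul(Z, add(SZ, SZ)))))))
  →12  S(S(S(S(mul(Z, add(SZ, SZ))))))
  →13  S^4(Z)

Term B:
  start: add(mul(add(Z, SSSZ), add(SSSZ, Z)), Z)
  →1  add(mul(SSSZ, add(SSSZ, Z)), Z)
  →2  add(add(add(SSSZ, Z), mul(SSZ, add(SSSZ, Z))), Z)
  →3  add(add(S(add(SSZ, Z)), mul(SSZ, add(SSSZ, Z))), Z)
  →4  add(S(add(add(SSZ, Z), mul(SSZ, add(SSSZ, Z)))), Z)
  →5  S(add(add(add(SSZ, Z), mul(SSZ, add(SSSZ, Z))), Z))
  →6  S(add(add(S(add(SZ, Z)), mul(SSZ, add(SSSZ, Z))), Z))
  →7  S(add(S(add(add(SZ, Z), mul(SSZ, add(SSSZ, Z)))), Z))
  →8  S(S(add(add(add(SZ, Z), mul(SSZ, add(SSSZ, Z))), Z)))
  →9  S(S(add(add(S(add(Z, Z)), mul(SSZ, add(SSSZ, Z))), Z)))
  →10  S(S(add(S(add(add(Z, Z), mul(SSZ, add(SSSZ, Z)))), Z)))
  →11  S(S(S(add(add(add(Z, Z), mul(SSZ, add(SSSZ, Z))), Z))))
  →12  S(S(S(add(add(Z, mul(SSZ, add(SSSZ, Z))), Z))))
  →13  S(S(S(add(mul(SSZ, add(SSSZ, Z)), Z))))
  →14  S(S(S(add(add(add(SSSZ, Z), mul(SZ, add(SSSZ, Z))), Z))))
  →15  S(S(S(add(add(S(add(SSZ, Z)), mul(SZ, add(SSSZ, Z))), Z))))
  →16  S(S(S(add(S(add(add(SSZ, Z), mul(SZ, add(SSSZ, Z)))), Z))))
  →17  S(S(S(S(add(add(add(SSZ, Z), mul(SZ, add(SSSZ, Z))), Z)))))
  →18  S(S(S(S(add(add(S(add(SZ, Z)), mul(SZ, add(SSSZ, Z))), Z)))))
  →19  S(S(S(S(add(S(add(add(SZ, Z), mul(SZ, add(SSSZ, Z)))), Z)))))
  →20  S(S(S(S(S(add(add(add(SZ, Z), mul(SZ, add(SSSZ, Z))), Z))))))
  →21  S(S(S(S(S(add(add(S(add(Z, Z)), mul(SZ, add(SSSZ, Z))), Z))))))
  →22  S(S(S(S(S(add(S(add(add(Z, Z), mul(SZ, add(SSSZ, Z)))), Z))))))
  →23  S(S(S(S(S(S(add(add(add(Z, Z), mul(SZ, add(SSSZ, Z))), Z)))))))
  →24  S(S(S(S(S(S(add(add(Z, mul(SZ, add(SSSZ, Z))), Z)))))))
  →25  S(S(S(S(S(S(add(mul(SZ, add(SSSZ, Z)), Z)))))))
  →26  S(S(S(S(S(S(add(add(add(SSSZ, Z), mul(Z, add(SSSZ, Z))), Z)))))))
  →27  S(S(S(S(S(S(add(add(S(add(SSZ, Z)), mul(Z, add(SSSZ, Z))), Z)))))))
  →28  S(S(S(S(S(S(add(S(add(add(SSZ, Z), mul(Z, add(SSSZ, Z)))), Z)))))))
  →29  S(S(S(S(S(S(S(add(add(add(SSZ, Z), mul(Z, add(SSSZ, Z))), Z))))))))
  →30  S(S(S(S(S(S(S(add(add(S(add(SZ, Z)), mul(Z, add(SSSZ, Z))), Z))))))))
  →31  S(S(S(S(S(S(S(add(S(add(add(SZ, Z), mul(Z, add(SSSZ, Z)))), Z))))))))
  →32  S(S(S(S(S(S(S(S(add(add(add(SZ, Z), mul(Z, add(SSSZ, Z))), Z)))))))))
  →33  S(S(S(S(S(S(S(S(add(add(S(add(Z, Z)), mul(Z, add(SSSZ, Z))), Z)))))))))
  →34  S(S(S(S(S(S(S(S(add(S(add(add(Z, Z), mul(Z, add(SSSZ, Z)))), Z)))))))))
  →35  S(S(S(S(S(S(S(S(S(add(add(add(Z, Z), mul(Z, add(SSSZ, Z))), Z))))))))))
  →36  S(S(S(S(S(S(S(S(S(add(add(Z, mul(Z, add(SSSZ, Z))), Z))))))))))
  →37  S(S(S(S(S(S(S(S(S(add(mul(Z, add(SSSZ, Z)), Z))))))))))
  →38  S(S(S(S(S(S(S(S(S(add(Z, Z))))))))))
  →39  S^9(Z)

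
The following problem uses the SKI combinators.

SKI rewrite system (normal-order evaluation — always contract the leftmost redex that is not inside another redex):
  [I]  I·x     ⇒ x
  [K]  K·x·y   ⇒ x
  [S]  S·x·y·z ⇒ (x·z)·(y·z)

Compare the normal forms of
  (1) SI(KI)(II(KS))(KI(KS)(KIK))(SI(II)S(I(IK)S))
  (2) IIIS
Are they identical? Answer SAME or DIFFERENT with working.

Term A:
  start: SI(KI)(II(KS))(KI(KS)(KIK))(SI(II)S(I(IK)S))
  [1] I(II(KS))(KI(II(KS)))(KI(KS)(KIK))(SI(II)S(I(IK)S))
  [2] II(KS)(KI(II(KS)))(KI(KS)(KIK))(SI(II)S(I(IK)S))
  [3] I(KS)(KI(II(KS)))(KI(KS)(KIK))(SI(II)S(I(IK)S))
  [4] KS(KI(II(KS)))(KI(KS)(KIK))(SI(II)S(I(IK)S))
  [5] S(KI(KS)(KIK))(SI(II)S(I(IK)S))
  [6] S(I(KIK))(SI(II)S(I(IK)S))
  [7] S(KIK)(SI(II)S(I(IK)S))
  [8] SI(SI(II)S(I(IK)S))
  [9] SI(IS(IIS)(I(IK)S))
  [10] SI(S(IIS)(I(IK)S))
  [11] SI(S(IS)(I(IK)S))
  [12] SI(SS(I(IK)S))
  [13] SI(SS(IKS))
  [14] SI(SS(KS))

Term B:
  start: IIIS
  [1] IIS
  [2] IS
  [3] S

Answer: DIFFERENT — A ⇓ SI(SS(KS)), B ⇓ S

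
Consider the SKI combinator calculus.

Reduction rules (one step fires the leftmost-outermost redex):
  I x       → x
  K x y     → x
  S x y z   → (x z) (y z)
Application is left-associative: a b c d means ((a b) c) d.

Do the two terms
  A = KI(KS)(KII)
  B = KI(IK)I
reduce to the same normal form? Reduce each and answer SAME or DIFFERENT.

Answer: SAME — A ⇓ I, B ⇓ I

Derivation:
Term A:
  start: KI(KS)(KII)
  [1] I(KII)
  [2] KII
  [3] I

Term B:
  start: KI(IK)I
  [1] II
  [2] I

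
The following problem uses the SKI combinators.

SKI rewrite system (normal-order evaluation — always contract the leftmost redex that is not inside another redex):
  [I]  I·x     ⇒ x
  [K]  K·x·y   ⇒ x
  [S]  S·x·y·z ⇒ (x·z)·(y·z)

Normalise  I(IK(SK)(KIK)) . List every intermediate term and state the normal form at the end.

  start: I(IK(SK)(KIK))
  [1] IK(SK)(KIK)
  [2] K(SK)(KIK)
  [3] SK

Answer: normal form = SK  (in 3 steps)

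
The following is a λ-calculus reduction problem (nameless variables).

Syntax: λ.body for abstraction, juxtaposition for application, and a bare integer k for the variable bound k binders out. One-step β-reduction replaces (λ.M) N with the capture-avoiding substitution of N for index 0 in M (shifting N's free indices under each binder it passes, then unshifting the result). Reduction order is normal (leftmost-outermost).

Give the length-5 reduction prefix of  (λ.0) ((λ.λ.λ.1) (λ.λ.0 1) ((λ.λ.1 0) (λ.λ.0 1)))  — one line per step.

Answer: after 5 steps: λ.λ.λ.0 1

Working:
  start: (λ.0) ((λ.λ.λ.1) (λ.λ.0 1) ((λ.λ.1 0) (λ.λ.0 1)))
  →1  (λ.λ.λ.1) (λ.λ.0 1) ((λ.λ.1 0) (λ.λ.0 1))
  →2  (λ.λ.1) ((λ.λ.1 0) (λ.λ.0 1))
  →3  λ.(λ.λ.1 0) (λ.λ.0 1)
  →4  λ.λ.(λ.λ.0 1) 0
  →5  λ.λ.λ.0 1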